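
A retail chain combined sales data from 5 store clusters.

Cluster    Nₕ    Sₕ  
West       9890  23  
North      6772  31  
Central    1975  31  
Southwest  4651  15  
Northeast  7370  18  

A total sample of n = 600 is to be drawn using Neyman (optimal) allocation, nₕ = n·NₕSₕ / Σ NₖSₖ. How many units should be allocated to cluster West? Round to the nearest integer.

Σ NₕSₕ = 9890·23 + 6772·31 + 1975·31 + 4651·15 + 7370·18 = 701052.
Share for West: 227470/701052 = 0.32447.
n_West = 600 × 0.32447 = 194.682... → 195.

195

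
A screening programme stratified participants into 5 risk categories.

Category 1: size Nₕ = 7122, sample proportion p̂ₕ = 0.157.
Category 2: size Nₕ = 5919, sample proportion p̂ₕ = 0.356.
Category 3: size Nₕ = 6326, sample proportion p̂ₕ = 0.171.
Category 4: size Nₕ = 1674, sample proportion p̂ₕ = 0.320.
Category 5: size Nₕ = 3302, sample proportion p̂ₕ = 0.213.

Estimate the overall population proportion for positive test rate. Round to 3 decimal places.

Wₕ = Nₕ/N with N = 24343: 0.2926, 0.2431, 0.2599, 0.0688, 0.1356.
p̂_st = 0.2926·0.157 + 0.2431·0.356 + 0.2599·0.171 + 0.0688·0.320 + 0.1356·0.213 ≈ 0.22783... → 0.228.

0.228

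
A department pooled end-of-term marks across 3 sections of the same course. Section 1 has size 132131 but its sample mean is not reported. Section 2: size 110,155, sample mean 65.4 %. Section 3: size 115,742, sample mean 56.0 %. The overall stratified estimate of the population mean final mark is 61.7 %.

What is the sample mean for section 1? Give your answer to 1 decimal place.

Σ Nₕx̄ₕ = N·μ, so 132131·x̄_1 = 358028·61.7 − (110155·65.4 + 115742·56.0).
= 22090327.6 − 13685689 = 8404638.6.
x̄_1 = 8404638.6 / 132131 = 63.608... → 63.6.

63.6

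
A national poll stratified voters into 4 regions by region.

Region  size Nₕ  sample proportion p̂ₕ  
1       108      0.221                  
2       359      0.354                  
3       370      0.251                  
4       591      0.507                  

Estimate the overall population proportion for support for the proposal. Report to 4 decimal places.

0.3806

Wₕ = Nₕ/N with N = 1428: 0.0756, 0.2514, 0.2591, 0.4139.
p̂_st = 0.0756·0.221 + 0.2514·0.354 + 0.2591·0.251 + 0.4139·0.507 ≈ 0.380575... → 0.3806.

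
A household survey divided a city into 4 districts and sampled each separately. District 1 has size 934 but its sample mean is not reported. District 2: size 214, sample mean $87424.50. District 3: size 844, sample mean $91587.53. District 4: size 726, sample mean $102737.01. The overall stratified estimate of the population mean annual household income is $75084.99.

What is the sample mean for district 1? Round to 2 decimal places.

Σ Nₕx̄ₕ = N·μ, so 934·x̄_1 = 2718·75084.99 − (214·87424.50 + 844·91587.53 + 726·102737.01).
= 204081002.82 − 170595787.58 = 33485215.24.
x̄_1 = 33485215.24 / 934 = 35851.4082... → 35851.41.

35851.41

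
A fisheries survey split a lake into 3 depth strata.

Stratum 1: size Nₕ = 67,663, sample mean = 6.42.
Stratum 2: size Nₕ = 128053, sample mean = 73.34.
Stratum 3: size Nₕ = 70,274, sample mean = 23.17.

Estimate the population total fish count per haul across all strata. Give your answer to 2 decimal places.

11454052.06

1: 67663·6.42 = 434396.46
2: 128053·73.34 = 9391407.02
3: 70274·23.17 = 1628248.58
τ̂ = Σ Nₕx̄ₕ = 11454052.06.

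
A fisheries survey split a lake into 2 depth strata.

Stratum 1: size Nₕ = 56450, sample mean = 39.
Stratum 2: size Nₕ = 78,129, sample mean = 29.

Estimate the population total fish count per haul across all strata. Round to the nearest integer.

1: 56450·39 = 2201550
2: 78129·29 = 2265741
τ̂ = Σ Nₕx̄ₕ = 4467291.

4467291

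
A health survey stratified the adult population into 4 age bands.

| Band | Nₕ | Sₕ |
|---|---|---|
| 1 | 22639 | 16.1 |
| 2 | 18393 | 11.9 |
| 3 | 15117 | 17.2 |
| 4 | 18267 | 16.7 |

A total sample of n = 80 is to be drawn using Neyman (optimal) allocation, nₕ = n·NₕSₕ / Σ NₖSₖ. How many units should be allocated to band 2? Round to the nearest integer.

15

1: NₕSₕ = 22639·16.1 = 364487.9
2: NₕSₕ = 18393·11.9 = 218876.7
3: NₕSₕ = 15117·17.2 = 260012.4
4: NₕSₕ = 18267·16.7 = 305058.9
Σ NₕSₕ = 1148435.9.
n_2 = 80·218876.7/1148435.9 = 15.247... → 15.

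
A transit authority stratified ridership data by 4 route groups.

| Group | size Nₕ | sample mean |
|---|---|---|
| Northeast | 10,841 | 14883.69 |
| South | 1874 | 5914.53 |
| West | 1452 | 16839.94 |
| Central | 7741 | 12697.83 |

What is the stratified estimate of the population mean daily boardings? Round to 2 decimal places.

13473.77

x̄_st = (Σ Nₕx̄ₕ) / (Σ Nₕ) = (10841·14883.69 + 1874·5914.53 + 1452·16839.94 + 7741·12697.83) / 21908
= 295183407.42 / 21908 = 13473.7725... → 13473.77.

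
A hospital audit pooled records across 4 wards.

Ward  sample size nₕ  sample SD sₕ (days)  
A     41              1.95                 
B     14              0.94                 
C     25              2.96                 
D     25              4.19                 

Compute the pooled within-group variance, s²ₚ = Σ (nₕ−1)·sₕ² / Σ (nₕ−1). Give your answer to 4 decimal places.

Degrees of freedom: 40 + 13 + 24 + 24 = 101.
Σ(nₕ−1)sₕ² = 40·3.8025 + 13·0.8836 + 24·8.7616 + 24·17.5561 = 795.2116.
s²ₚ = 795.2116 / 101 = 7.873382... → 7.8734.

7.8734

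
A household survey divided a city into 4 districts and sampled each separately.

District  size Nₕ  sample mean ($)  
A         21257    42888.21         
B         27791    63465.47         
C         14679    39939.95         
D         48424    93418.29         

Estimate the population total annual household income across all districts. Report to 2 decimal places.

7785409357.75

A: 21257·42888.21 = 911674679.97
B: 27791·63465.47 = 1763768876.77
C: 14679·39939.95 = 586278526.05
D: 48424·93418.29 = 4523687274.96
τ̂ = Σ Nₕx̄ₕ = 7785409357.75.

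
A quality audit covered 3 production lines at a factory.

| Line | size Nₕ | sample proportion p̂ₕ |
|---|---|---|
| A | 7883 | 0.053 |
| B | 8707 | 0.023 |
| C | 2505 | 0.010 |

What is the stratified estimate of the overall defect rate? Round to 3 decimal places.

Wₕ = Nₕ/N with N = 19095: 0.4128, 0.4560, 0.1312.
p̂_st = 0.4128·0.053 + 0.4560·0.023 + 0.1312·0.010 ≈ 0.03368... → 0.034.

0.034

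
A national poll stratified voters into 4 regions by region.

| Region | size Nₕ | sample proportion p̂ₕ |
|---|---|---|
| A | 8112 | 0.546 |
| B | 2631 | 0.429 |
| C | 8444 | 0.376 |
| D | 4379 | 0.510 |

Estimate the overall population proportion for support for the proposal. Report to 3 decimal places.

0.465

N = 8112 + 2631 + 8444 + 4379 = 23566.
Overall proportion = Σ (Nₕ/N)·p̂ₕ.
Σ Nₕp̂ₕ = 4429.152 + 1128.699 + 3174.944 + 2233.29 = 10966.085.
10966.085 / 23566 = 0.46534... → 0.465.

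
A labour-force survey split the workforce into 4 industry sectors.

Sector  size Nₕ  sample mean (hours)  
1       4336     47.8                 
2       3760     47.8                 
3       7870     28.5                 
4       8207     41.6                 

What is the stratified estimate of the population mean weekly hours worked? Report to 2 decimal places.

39.41

N = 4336 + 3760 + 7870 + 8207 = 24173.
The stratified mean weights each stratum mean by its population share Nₕ/N.
Σ Nₕx̄ₕ = 4336·47.8 + 3760·47.8 + 7870·28.5 + 8207·41.6 = 207260.8 + 179728 + 224295 + 341411.2 = 952695.
Divide by N: 952695 / 24173 = 39.4115... → 39.41.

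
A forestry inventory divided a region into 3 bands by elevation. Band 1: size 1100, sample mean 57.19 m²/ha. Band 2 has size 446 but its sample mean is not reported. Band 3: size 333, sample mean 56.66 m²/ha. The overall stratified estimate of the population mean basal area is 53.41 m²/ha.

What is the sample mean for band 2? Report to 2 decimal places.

Σ Nₕx̄ₕ = N·μ, so 446·x̄_2 = 1879·53.41 − (1100·57.19 + 333·56.66).
= 100357.39 − 81776.78 = 18580.61.
x̄_2 = 18580.61 / 446 = 41.6606... → 41.66.

41.66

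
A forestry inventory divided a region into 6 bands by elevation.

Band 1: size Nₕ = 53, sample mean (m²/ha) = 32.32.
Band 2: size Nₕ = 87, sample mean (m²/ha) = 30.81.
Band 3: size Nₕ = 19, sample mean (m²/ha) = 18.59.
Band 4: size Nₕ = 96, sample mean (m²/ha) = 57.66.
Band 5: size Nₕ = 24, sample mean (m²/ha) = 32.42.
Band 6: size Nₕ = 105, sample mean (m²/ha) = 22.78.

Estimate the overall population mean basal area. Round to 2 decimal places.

35.03

x̄_st = (Σ Nₕx̄ₕ) / (Σ Nₕ) = (53·32.32 + 87·30.81 + 19·18.59 + 96·57.66 + 24·32.42 + 105·22.78) / 384
= 13451.98 / 384 = 35.0312... → 35.03.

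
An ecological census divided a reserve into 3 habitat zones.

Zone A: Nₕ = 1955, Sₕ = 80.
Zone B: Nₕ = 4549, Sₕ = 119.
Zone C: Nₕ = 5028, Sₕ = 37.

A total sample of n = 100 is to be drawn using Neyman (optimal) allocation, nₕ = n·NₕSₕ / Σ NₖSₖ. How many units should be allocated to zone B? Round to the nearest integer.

Σ NₕSₕ = 1955·80 + 4549·119 + 5028·37 = 883767.
Share for B: 541331/883767 = 0.61253.
n_B = 100 × 0.61253 = 61.253... → 61.

61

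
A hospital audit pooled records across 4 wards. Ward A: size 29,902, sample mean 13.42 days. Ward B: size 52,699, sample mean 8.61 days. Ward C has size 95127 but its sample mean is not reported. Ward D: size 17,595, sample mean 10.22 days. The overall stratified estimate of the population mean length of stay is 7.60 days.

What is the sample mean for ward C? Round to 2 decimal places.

N = 29902 + 52699 + 95127 + 17595 = 195323.
Overall total = μ·N = 7.60·195323 = 1484454.8.
Subtract the known strata: 29902·13.42 + 52699·8.61 + 17595·10.22 = 1034844.13.
Remaining total for ward C: 1484454.8 − 1034844.13 = 449610.67.
Divide by its size: 449610.67 / 95127 = 4.7264... → 4.73.

4.73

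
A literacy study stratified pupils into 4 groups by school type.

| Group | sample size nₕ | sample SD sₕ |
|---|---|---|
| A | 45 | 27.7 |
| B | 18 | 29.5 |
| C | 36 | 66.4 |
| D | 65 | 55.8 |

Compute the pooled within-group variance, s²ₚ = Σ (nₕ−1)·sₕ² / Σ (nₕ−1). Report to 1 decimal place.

Degrees of freedom: 44 + 17 + 35 + 64 = 160.
Σ(nₕ−1)sₕ² = 44·767.29 + 17·870.25 + 35·4408.96 + 64·3113.64 = 402141.57.
s²ₚ = 402141.57 / 160 = 2513.385... → 2513.4.

2513.4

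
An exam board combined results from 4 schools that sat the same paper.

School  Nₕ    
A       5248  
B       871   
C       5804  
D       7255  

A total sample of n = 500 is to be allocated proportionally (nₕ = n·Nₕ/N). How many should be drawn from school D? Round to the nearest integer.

189

N = 5248 + 871 + 5804 + 7255 = 19178.
n_D = 500·7255/19178 = 189.149... → 189.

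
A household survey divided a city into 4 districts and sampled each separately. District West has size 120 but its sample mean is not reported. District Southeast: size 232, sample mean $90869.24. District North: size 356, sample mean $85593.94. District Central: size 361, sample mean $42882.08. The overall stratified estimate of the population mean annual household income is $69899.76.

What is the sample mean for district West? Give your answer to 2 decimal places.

Σ Nₕx̄ₕ = N·μ, so 120·x̄_West = 1069·69899.76 − (232·90869.24 + 356·85593.94 + 361·42882.08).
= 74722843.44 − 67033537.2 = 7689306.24.
x̄_West = 7689306.24 / 120 = 64077.552 → 64077.55.

64077.55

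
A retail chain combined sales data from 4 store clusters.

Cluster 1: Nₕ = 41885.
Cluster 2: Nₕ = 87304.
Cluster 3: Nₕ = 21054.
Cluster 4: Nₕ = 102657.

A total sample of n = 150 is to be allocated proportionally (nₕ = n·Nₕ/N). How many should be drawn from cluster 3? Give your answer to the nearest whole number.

N = 41885 + 87304 + 21054 + 102657 = 252900.
n_3 = 150·21054/252900 = 12.488... → 12.

12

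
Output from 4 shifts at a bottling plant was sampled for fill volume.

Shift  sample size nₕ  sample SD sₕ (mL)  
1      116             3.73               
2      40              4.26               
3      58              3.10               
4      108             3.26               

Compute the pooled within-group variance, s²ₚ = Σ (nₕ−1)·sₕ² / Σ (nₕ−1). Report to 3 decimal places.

1: (116−1)·3.73² = 115·13.9129 = 1599.9835
2: (40−1)·4.26² = 39·18.1476 = 707.7564
3: (58−1)·3.10² = 57·9.61 = 547.77
4: (108−1)·3.26² = 107·10.6276 = 1137.1532
Numerator = 3992.6631; denominator = Σ(nₕ−1) = 318.
s²ₚ = 3992.6631/318 = 12.55554... → 12.556.

12.556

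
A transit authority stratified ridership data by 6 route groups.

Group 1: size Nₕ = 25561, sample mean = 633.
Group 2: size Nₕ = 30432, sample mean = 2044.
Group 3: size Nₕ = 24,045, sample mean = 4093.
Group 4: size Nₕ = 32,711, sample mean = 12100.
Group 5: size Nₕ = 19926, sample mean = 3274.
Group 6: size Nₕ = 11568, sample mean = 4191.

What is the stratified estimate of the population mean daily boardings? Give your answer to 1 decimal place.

x̄_st = (Σ Nₕx̄ₕ) / (Σ Nₕ) = (25561·633 + 30432·2044 + 24045·4093 + 32711·12100 + 19926·3274 + 11568·4191) / 144243
= 686321618 / 144243 = 4758.093... → 4758.1.

4758.1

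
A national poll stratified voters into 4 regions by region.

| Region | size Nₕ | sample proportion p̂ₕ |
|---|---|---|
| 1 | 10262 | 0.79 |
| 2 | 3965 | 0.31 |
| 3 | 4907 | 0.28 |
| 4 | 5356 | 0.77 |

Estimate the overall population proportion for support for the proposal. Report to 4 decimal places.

0.6057

N = 10262 + 3965 + 4907 + 5356 = 24490.
Overall proportion = Σ (Nₕ/N)·p̂ₕ.
Σ Nₕp̂ₕ = 8106.98 + 1229.15 + 1373.96 + 4124.12 = 14834.21.
14834.21 / 24490 = 0.605725... → 0.6057.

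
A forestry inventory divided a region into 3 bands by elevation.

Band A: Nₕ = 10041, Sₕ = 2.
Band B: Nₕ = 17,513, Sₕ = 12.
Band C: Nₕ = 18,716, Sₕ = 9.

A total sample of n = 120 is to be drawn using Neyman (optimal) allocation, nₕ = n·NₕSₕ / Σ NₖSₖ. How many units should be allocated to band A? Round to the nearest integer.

A: NₕSₕ = 10041·2 = 20082
B: NₕSₕ = 17513·12 = 210156
C: NₕSₕ = 18716·9 = 168444
Σ NₕSₕ = 398682.
n_A = 120·20082/398682 = 6.045... → 6.

6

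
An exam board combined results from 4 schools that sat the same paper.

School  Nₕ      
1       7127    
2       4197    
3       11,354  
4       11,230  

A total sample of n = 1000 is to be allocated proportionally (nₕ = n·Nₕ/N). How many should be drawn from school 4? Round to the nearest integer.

N = 7127 + 4197 + 11354 + 11230 = 33908.
n_4 = 1000·11230/33908 = 331.190... → 331.

331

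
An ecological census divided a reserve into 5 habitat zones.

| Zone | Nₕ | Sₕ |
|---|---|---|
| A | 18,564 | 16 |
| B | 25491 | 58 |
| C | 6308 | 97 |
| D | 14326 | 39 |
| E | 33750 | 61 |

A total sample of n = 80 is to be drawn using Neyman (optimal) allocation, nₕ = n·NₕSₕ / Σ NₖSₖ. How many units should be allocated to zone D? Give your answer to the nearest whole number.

9

Σ NₕSₕ = 18564·16 + 25491·58 + 6308·97 + 14326·39 + 33750·61 = 5004842.
Share for D: 558714/5004842 = 0.11163.
n_D = 80 × 0.11163 = 8.931... → 9.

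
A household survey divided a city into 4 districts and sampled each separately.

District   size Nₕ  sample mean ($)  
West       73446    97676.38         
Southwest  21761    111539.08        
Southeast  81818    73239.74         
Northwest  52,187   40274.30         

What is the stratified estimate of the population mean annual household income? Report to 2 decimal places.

N = 73446 + 21761 + 81818 + 52187 = 229212.
Weight each subgroup mean by Nₕ/N and sum.
Σ Nₕx̄ₕ = 73446·97676.38 + 21761·111539.08 + 81818·73239.74 + 52187·40274.30 = 7173939405.48 + 2427201919.88 + 5992329047.32 + 2101794894.1 = 17695265266.78.
Divide by N: 17695265266.78 / 229212 = 77200.4313... → 77200.43.

77200.43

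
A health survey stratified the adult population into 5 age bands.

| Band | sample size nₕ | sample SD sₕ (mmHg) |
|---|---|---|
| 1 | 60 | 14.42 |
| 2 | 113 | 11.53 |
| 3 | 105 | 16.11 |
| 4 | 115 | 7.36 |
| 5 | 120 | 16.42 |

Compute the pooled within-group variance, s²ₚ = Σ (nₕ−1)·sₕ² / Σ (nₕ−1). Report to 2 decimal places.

Degrees of freedom: 59 + 112 + 104 + 114 + 119 = 508.
Σ(nₕ−1)sₕ² = 59·207.9364 + 112·132.9409 + 104·259.5321 + 114·54.1696 + 119·269.6164 = 92408.6528.
s²ₚ = 92408.6528 / 508 = 181.9068... → 181.91.

181.91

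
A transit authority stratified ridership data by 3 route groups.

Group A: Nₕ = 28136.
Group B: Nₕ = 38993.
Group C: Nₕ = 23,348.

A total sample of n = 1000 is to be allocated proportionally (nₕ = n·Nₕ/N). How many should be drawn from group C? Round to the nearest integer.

Share of group C = 23348/90477 = 0.25805.
Allocate 1000 × 0.25805 = 258.055... → 258.

258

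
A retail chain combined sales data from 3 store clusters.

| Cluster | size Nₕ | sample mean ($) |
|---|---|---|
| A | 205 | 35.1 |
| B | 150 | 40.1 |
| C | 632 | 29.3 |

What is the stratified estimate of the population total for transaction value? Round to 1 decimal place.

31728.1

A: 205·35.1 = 7195.5
B: 150·40.1 = 6015
C: 632·29.3 = 18517.6
τ̂ = Σ Nₕx̄ₕ = 31728.1.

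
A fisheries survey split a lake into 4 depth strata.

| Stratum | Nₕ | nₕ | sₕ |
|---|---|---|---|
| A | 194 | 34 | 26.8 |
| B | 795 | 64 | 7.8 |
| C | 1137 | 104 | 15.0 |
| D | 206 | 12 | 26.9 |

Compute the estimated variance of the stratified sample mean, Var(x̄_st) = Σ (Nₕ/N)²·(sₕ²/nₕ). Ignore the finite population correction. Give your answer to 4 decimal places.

N = 2332; Wₕ = Nₕ/N.
stratum A: (194/2332)²·26.8²/34 = 0.1461965
stratum B: (795/2332)²·7.8²/64 = 0.1104807
stratum C: (1137/2332)²·15.0²/104 = 0.5142958
stratum D: (206/2332)²·26.9²/12 = 0.4705445
Sum = 1.2415175 → 1.2415.

1.2415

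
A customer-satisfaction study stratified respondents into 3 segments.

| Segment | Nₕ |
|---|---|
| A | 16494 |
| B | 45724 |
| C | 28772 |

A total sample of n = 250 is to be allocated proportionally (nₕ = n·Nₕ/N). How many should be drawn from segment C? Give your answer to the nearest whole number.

79

N = 16494 + 45724 + 28772 = 90990.
n_C = 250·28772/90990 = 79.053... → 79.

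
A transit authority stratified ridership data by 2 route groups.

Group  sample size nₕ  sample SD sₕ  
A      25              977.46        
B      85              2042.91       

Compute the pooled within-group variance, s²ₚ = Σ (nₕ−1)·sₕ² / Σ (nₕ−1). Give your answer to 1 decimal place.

A: (25−1)·977.46² = 24·955428.0516 = 22930273.2384
B: (85−1)·2042.91² = 84·4173481.2681 = 350572426.5204
Numerator = 373502699.7588; denominator = Σ(nₕ−1) = 108.
s²ₚ = 373502699.7588/108 = 3458358.331... → 3458358.3.

3458358.3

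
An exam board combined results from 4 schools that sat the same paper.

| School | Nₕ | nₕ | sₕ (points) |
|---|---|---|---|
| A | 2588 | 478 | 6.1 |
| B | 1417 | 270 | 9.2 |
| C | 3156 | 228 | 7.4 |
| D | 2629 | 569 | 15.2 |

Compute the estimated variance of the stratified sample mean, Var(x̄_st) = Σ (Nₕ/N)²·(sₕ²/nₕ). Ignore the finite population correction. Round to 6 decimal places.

0.066248

N = 9790. Term for each stratum: Wₕ²sₕ²/nₕ.
Var(x̄_st) = 0.005439950 + 0.006567290 + 0.024959576 + 0.029281323 = 0.066248139 → 0.066248.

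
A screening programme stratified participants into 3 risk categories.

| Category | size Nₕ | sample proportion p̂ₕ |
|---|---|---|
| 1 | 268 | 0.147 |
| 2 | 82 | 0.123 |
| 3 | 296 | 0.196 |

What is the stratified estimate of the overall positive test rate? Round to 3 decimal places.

N = 268 + 82 + 296 = 646.
Overall proportion = Σ (Nₕ/N)·p̂ₕ.
Σ Nₕp̂ₕ = 39.396 + 10.086 + 58.016 = 107.498.
107.498 / 646 = 0.16641... → 0.166.

0.166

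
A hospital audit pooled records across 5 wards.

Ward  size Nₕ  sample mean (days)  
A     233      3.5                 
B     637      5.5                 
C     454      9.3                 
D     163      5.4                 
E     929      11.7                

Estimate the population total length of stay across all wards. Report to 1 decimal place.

A: 233·3.5 = 815.5
B: 637·5.5 = 3503.5
C: 454·9.3 = 4222.2
D: 163·5.4 = 880.2
E: 929·11.7 = 10869.3
τ̂ = Σ Nₕx̄ₕ = 20290.7.

20290.7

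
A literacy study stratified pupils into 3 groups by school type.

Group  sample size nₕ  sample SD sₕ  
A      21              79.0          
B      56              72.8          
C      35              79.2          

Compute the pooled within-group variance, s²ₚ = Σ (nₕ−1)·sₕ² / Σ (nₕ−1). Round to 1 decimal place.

5776.0

Degrees of freedom: 20 + 55 + 34 = 109.
Σ(nₕ−1)sₕ² = 20·6241 + 55·5299.84 + 34·6272.64 = 629580.96.
s²ₚ = 629580.96 / 109 = 5775.972... → 5776.0.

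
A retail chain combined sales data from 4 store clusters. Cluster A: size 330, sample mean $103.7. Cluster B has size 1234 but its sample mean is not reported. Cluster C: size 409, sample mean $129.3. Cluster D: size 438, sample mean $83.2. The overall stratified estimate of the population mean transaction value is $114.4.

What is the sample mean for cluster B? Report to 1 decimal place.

123.4

N = 330 + 1234 + 409 + 438 = 2411.
Overall total = μ·N = 114.4·2411 = 275818.4.
Subtract the known strata: 330·103.7 + 409·129.3 + 438·83.2 = 123546.3.
Remaining total for cluster B: 275818.4 − 123546.3 = 152272.1.
Divide by its size: 152272.1 / 1234 = 123.397... → 123.4.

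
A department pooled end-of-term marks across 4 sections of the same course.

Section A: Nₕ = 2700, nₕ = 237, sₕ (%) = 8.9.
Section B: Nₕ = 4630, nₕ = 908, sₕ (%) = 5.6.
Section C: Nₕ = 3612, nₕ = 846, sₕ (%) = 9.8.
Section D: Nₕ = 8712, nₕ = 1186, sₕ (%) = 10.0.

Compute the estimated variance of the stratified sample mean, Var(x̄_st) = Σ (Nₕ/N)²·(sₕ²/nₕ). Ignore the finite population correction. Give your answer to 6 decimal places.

0.028626

N = 19654; Wₕ = Nₕ/N.
section A: (2700/19654)²·8.9²/237 = 0.006307500
section B: (4630/19654)²·5.6²/908 = 0.001916683
section C: (3612/19654)²·9.8²/846 = 0.003834205
section D: (8712/19654)²·10.0²/1186 = 0.016567201
Sum = 0.028625590 → 0.028626.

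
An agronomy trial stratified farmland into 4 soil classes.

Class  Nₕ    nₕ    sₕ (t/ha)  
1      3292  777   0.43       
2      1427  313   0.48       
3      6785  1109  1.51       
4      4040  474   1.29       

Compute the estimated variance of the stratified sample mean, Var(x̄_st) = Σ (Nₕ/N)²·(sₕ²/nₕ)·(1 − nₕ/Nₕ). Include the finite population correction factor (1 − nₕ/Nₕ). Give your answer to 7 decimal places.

N = 15544. Term for each stratum: Wₕ²sₕ²/nₕ·(1−nₕ/Nₕ).
Var(x̄_st) = 0.0000081543 + 0.0000048431 + 0.0003277095 + 0.0002093332 = 0.0005500401 → 0.0005500.

0.0005500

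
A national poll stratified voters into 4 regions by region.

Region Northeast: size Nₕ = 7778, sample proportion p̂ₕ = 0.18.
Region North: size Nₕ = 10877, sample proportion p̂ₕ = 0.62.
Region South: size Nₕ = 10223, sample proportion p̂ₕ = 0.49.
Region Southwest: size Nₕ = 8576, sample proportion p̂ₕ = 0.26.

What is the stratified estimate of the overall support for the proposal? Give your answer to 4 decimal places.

N = 7778 + 10877 + 10223 + 8576 = 37454.
Overall proportion = Σ (Nₕ/N)·p̂ₕ.
Σ Nₕp̂ₕ = 1400.04 + 6743.74 + 5009.27 + 2229.76 = 15382.81.
15382.81 / 37454 = 0.410712... → 0.4107.

0.4107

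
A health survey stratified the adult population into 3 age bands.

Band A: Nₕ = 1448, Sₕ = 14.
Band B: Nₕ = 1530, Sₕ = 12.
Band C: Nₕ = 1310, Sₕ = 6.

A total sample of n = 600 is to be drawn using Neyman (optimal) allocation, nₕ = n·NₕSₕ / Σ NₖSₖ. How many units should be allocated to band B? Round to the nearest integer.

237

Σ NₕSₕ = 1448·14 + 1530·12 + 1310·6 = 46492.
Share for B: 18360/46492 = 0.39491.
n_B = 600 × 0.39491 = 236.944... → 237.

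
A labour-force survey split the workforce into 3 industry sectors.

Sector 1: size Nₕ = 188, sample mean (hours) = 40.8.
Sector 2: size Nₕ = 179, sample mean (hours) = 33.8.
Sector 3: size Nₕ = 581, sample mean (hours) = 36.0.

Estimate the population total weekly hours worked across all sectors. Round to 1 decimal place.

Estimate total by summing Nₕ·x̄ₕ over strata.
188·40.8 + 179·33.8 + 581·36.0 = 7670.4 + 6050.2 + 20916 = 34636.6.

34636.6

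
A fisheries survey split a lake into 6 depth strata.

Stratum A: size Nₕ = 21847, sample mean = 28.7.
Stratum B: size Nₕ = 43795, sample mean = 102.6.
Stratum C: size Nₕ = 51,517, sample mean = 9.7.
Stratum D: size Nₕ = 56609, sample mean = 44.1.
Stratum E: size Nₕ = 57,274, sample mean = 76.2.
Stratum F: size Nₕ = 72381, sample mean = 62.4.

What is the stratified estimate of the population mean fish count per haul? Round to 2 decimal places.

56.02

N = 303423; weights Wₕ = Nₕ/N = (0.0720, 0.1443, 0.1698, 0.1866, 0.1888, 0.2385).
x̄_st = Σ Wₕ·x̄ₕ = 0.0720·28.7 + 0.1443·102.6 + 0.1698·9.7 + 0.1866·44.1 + 0.1888·76.2 + 0.2385·62.4 ≈ 56.0188...
→ 56.02.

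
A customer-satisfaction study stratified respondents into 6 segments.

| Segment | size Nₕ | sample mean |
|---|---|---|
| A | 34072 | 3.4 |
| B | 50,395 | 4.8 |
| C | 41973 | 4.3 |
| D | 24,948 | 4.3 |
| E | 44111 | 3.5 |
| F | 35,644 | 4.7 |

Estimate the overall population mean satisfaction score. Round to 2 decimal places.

N = 231143; weights Wₕ = Nₕ/N = (0.1474, 0.2180, 0.1816, 0.1079, 0.1908, 0.1542).
x̄_st = Σ Wₕ·x̄ₕ = 0.1474·3.4 + 0.2180·4.8 + 0.1816·4.3 + 0.1079·4.3 + 0.1908·3.5 + 0.1542·4.7 ≈ 4.1854...
→ 4.19.

4.19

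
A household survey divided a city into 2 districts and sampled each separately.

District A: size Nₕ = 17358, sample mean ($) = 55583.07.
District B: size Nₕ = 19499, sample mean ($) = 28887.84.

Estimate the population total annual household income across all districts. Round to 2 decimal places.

1528094921.22

Estimate total by summing Nₕ·x̄ₕ over strata.
17358·55583.07 + 19499·28887.84 = 964810929.06 + 563283992.16 = 1528094921.22.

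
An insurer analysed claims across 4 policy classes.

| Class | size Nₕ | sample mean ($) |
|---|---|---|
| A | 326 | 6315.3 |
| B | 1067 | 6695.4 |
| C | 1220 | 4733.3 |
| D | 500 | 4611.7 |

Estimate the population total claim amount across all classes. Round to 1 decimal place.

17283255.6

A: 326·6315.3 = 2058787.8
B: 1067·6695.4 = 7143991.8
C: 1220·4733.3 = 5774626
D: 500·4611.7 = 2305850
τ̂ = Σ Nₕx̄ₕ = 17283255.6.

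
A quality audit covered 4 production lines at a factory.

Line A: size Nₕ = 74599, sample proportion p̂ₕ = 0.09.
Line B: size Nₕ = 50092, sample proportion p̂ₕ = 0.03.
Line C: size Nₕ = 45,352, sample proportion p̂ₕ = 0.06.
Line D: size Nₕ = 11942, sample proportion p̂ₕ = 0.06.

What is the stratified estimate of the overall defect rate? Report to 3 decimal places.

0.064

Wₕ = Nₕ/N with N = 181985: 0.4099, 0.2753, 0.2492, 0.0656.
p̂_st = 0.4099·0.09 + 0.2753·0.03 + 0.2492·0.06 + 0.0656·0.06 ≈ 0.06404... → 0.064.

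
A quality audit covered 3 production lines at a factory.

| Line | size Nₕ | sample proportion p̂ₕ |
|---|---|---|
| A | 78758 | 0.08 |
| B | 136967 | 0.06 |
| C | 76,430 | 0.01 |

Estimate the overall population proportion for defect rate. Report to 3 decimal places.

0.052

N = 78758 + 136967 + 76430 = 292155.
Overall proportion = Σ (Nₕ/N)·p̂ₕ.
Σ Nₕp̂ₕ = 6300.64 + 8218.02 + 764.3 = 15282.96.
15282.96 / 292155 = 0.05231... → 0.052.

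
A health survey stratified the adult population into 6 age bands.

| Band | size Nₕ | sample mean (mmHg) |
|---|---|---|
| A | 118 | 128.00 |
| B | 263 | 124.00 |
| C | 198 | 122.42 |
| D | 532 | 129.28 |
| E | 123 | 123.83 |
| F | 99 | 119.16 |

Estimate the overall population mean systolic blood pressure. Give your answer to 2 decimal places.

N = 1333; weights Wₕ = Nₕ/N = (0.0885, 0.1973, 0.1485, 0.3991, 0.0923, 0.0743).
x̄_st = Σ Wₕ·x̄ₕ = 0.0885·128.00 + 0.1973·124.00 + 0.1485·122.42 + 0.3991·129.28 + 0.0923·123.83 + 0.0743·119.16 ≈ 125.8515...
→ 125.85.

125.85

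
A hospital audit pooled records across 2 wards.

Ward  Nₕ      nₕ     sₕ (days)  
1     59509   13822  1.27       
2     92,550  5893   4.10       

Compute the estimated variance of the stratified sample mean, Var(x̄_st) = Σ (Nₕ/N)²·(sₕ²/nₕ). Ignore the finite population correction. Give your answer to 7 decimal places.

0.0010746

N = 152059. Term for each stratum: Wₕ²sₕ²/nₕ.
Var(x̄_st) = 0.0000178722 + 0.0010567198 = 0.0010745920 → 0.0010746.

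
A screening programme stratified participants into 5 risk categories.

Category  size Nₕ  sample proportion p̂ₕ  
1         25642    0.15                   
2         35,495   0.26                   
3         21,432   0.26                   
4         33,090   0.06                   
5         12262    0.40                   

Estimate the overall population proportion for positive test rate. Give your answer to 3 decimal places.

0.200

Wₕ = Nₕ/N with N = 127921: 0.2005, 0.2775, 0.1675, 0.2587, 0.0959.
p̂_st = 0.2005·0.15 + 0.2775·0.26 + 0.1675·0.26 + 0.2587·0.06 + 0.0959·0.40 ≈ 0.19964... → 0.200.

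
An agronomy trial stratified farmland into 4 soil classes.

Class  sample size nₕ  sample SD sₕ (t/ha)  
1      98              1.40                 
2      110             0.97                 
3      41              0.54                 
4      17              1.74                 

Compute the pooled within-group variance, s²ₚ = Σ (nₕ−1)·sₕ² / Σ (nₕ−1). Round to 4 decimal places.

1: (98−1)·1.40² = 97·1.96 = 190.12
2: (110−1)·0.97² = 109·0.9409 = 102.5581
3: (41−1)·0.54² = 40·0.2916 = 11.664
4: (17−1)·1.74² = 16·3.0276 = 48.4416
Numerator = 352.7837; denominator = Σ(nₕ−1) = 262.
s²ₚ = 352.7837/262 = 1.346503... → 1.3465.

1.3465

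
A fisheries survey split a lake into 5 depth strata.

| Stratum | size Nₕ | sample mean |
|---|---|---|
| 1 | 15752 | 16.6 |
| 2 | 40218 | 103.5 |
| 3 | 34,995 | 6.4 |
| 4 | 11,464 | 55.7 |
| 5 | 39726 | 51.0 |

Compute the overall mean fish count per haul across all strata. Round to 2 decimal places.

N = 142155; weights Wₕ = Nₕ/N = (0.1108, 0.2829, 0.2462, 0.0806, 0.2795).
x̄_st = Σ Wₕ·x̄ₕ = 0.1108·16.6 + 0.2829·103.5 + 0.2462·6.4 + 0.0806·55.7 + 0.2795·51.0 ≈ 51.4409...
→ 51.44.

51.44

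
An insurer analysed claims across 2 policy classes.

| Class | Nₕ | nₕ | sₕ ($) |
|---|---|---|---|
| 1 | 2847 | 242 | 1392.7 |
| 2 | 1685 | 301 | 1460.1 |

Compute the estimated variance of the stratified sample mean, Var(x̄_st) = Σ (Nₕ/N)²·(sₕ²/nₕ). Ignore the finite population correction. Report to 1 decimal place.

N = 4532. Term for each stratum: Wₕ²sₕ²/nₕ.
Var(x̄_st) = 3162.9689 + 979.0812 = 4142.0501 → 4142.1.

4142.1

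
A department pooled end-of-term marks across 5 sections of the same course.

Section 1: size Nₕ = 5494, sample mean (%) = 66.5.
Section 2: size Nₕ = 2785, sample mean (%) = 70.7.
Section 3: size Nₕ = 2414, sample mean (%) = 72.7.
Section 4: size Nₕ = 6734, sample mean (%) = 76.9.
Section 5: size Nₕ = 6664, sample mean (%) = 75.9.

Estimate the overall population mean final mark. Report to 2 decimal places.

73.11

N = 5494 + 2785 + 2414 + 6734 + 6664 = 24091.
Overall mean = Σ (Nₕ/N)·x̄ₕ — weight by population share, not a simple average.
Σ Nₕx̄ₕ = 5494·66.5 + 2785·70.7 + 2414·72.7 + 6734·76.9 + 6664·75.9 = 365351 + 196899.5 + 175497.8 + 517844.6 + 505797.6 = 1761390.5.
Divide by N: 1761390.5 / 24091 = 73.1140... → 73.11.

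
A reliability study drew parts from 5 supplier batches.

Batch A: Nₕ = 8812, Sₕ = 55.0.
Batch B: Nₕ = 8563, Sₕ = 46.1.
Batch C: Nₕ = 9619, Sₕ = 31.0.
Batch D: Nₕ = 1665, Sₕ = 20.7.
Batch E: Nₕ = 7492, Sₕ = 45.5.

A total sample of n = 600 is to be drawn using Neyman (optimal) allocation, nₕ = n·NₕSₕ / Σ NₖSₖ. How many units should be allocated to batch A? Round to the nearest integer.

A: NₕSₕ = 8812·55.0 = 484660
B: NₕSₕ = 8563·46.1 = 394754.3
C: NₕSₕ = 9619·31.0 = 298189
D: NₕSₕ = 1665·20.7 = 34465.5
E: NₕSₕ = 7492·45.5 = 340886
Σ NₕSₕ = 1552954.8.
n_A = 600·484660/1552954.8 = 187.253... → 187.

187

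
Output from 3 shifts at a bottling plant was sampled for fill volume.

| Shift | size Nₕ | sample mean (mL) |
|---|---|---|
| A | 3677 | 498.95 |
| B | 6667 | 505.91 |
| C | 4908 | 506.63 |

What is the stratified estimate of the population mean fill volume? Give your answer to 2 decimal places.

x̄_st = (Σ Nₕx̄ₕ) / (Σ Nₕ) = (3677·498.95 + 6667·505.91 + 4908·506.63) / 15252
= 7694081.16 / 15252 = 504.4638... → 504.46.

504.46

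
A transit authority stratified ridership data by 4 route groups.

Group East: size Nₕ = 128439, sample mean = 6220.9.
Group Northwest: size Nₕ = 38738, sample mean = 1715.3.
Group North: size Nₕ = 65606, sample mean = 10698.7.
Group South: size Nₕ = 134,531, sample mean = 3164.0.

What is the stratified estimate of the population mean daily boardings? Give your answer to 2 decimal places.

5425.90

N = 128439 + 38738 + 65606 + 134531 = 367314.
Overall mean = Σ (Nₕ/N)·x̄ₕ — weight by population share, not a simple average.
Σ Nₕx̄ₕ = 128439·6220.9 + 38738·1715.3 + 65606·10698.7 + 134531·3164.0 = 799006175.1 + 66447291.4 + 701898912.2 + 425656084 = 1993008462.7.
Divide by N: 1993008462.7 / 367314 = 5425.8984... → 5425.90.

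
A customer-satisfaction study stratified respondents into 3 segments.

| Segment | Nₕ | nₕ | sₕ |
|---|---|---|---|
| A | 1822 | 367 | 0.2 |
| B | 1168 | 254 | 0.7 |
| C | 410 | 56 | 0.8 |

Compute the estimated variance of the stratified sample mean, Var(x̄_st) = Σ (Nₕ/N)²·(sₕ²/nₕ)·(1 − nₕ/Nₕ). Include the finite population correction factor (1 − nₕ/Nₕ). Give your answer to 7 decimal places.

0.0003466

N = 3400. Term for each stratum: Wₕ²sₕ²/nₕ·(1−nₕ/Nₕ).
Var(x̄_st) = 0.0000249947 + 0.0001781532 + 0.0001434899 = 0.0003466377 → 0.0003466.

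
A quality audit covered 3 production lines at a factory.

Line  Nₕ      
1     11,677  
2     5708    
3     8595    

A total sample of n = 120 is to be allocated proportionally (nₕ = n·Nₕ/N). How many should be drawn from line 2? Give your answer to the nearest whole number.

26

Share of line 2 = 5708/25980 = 0.21971.
Allocate 120 × 0.21971 = 26.365... → 26.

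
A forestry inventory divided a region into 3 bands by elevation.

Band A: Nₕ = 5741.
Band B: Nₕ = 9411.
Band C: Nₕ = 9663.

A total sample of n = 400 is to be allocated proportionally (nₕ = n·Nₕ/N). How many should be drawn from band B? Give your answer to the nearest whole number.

152

N = 5741 + 9411 + 9663 = 24815.
n_B = 400·9411/24815 = 151.699... → 152.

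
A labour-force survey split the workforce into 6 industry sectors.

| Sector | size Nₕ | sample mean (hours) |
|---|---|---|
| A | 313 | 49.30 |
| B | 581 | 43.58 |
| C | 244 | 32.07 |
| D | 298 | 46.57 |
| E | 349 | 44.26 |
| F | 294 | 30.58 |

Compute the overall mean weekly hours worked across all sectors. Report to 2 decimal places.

41.79

x̄_st = (Σ Nₕx̄ₕ) / (Σ Nₕ) = (313·49.30 + 581·43.58 + 244·32.07 + 298·46.57 + 349·44.26 + 294·30.58) / 2079
= 86891.08 / 2079 = 41.7947... → 41.79.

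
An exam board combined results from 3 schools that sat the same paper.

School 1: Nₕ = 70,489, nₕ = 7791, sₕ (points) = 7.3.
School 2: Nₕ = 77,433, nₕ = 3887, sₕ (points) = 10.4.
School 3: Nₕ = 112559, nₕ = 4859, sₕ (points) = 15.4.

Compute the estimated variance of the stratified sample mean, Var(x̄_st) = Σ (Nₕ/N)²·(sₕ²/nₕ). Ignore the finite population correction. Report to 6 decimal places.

0.012074

N = 260481; Wₕ = Nₕ/N.
school 1: (70489/260481)²·7.3²/7791 = 0.000500891
school 2: (77433/260481)²·10.4²/3887 = 0.002458964
school 3: (112559/260481)²·15.4²/4859 = 0.009113871
Sum = 0.012073726 → 0.012074.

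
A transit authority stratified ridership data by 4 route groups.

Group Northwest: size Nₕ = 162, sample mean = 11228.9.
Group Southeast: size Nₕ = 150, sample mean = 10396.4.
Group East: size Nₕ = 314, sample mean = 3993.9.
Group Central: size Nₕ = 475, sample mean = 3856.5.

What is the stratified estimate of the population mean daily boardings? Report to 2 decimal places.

N = 162 + 150 + 314 + 475 = 1101.
The stratified mean weights each stratum mean by its population share Nₕ/N.
Σ Nₕx̄ₕ = 162·11228.9 + 150·10396.4 + 314·3993.9 + 475·3856.5 = 1819081.8 + 1559460 + 1254084.6 + 1831837.5 = 6464463.9.
Divide by N: 6464463.9 / 1101 = 5871.4477... → 5871.45.

5871.45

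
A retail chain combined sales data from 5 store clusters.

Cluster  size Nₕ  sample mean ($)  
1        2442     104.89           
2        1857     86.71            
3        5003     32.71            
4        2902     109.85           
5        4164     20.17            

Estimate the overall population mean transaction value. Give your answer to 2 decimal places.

N = 16368; weights Wₕ = Nₕ/N = (0.1492, 0.1135, 0.3057, 0.1773, 0.2544).
x̄_st = Σ Wₕ·x̄ₕ = 0.1492·104.89 + 0.1135·86.71 + 0.3057·32.71 + 0.1773·109.85 + 0.2544·20.17 ≈ 60.0918...
→ 60.09.

60.09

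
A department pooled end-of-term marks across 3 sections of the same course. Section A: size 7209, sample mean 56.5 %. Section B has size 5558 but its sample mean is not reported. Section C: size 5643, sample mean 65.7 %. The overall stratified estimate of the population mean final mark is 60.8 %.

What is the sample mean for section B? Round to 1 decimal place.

N = 7209 + 5558 + 5643 = 18410.
Overall total = μ·N = 60.8·18410 = 1119328.
Subtract the known strata: 7209·56.5 + 5643·65.7 = 778053.6.
Remaining total for section B: 1119328 − 778053.6 = 341274.4.
Divide by its size: 341274.4 / 5558 = 61.402... → 61.4.

61.4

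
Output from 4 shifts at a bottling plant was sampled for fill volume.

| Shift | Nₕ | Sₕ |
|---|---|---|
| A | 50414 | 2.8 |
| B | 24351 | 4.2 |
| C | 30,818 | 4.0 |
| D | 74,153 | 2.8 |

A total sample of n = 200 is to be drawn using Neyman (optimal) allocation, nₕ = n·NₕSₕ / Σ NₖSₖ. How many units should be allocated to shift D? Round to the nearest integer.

72

Σ NₕSₕ = 50414·2.8 + 24351·4.2 + 30818·4.0 + 74153·2.8 = 574333.8.
Share for D: 207628.4/574333.8 = 0.36151.
n_D = 200 × 0.36151 = 72.302... → 72.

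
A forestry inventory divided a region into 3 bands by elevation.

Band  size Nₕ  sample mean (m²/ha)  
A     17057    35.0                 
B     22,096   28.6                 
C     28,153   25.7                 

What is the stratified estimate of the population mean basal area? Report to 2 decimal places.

N = 17057 + 22096 + 28153 = 67306.
Overall mean = Σ (Nₕ/N)·x̄ₕ — weight by population share, not a simple average.
Σ Nₕx̄ₕ = 17057·35.0 + 22096·28.6 + 28153·25.7 = 596995 + 631945.6 + 723532.1 = 1952472.7.
Divide by N: 1952472.7 / 67306 = 29.0089... → 29.01.

29.01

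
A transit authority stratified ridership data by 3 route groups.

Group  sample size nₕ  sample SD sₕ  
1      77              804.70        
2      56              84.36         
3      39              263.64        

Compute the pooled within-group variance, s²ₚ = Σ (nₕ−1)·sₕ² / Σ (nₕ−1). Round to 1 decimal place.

Degrees of freedom: 76 + 55 + 38 = 169.
Σ(nₕ−1)sₕ² = 76·647542.09 + 55·7116.6096 + 38·69506.0496 = 52245842.2528.
s²ₚ = 52245842.2528 / 169 = 309146.996... → 309147.0.

309147.0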